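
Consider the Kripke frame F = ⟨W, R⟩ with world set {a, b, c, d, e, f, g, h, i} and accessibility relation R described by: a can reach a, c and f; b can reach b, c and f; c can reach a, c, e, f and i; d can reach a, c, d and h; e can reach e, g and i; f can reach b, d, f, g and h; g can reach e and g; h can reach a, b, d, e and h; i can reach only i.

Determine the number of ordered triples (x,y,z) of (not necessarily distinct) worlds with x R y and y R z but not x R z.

Enumerating: (a,c,e), (a,c,i), (a,f,b), (a,f,d), (a,f,g), (a,f,h), (b,c,a), (b,c,e), (b,c,i), (b,f,d), (b,f,g), (b,f,h), … and 25 more.
Total: 37.

37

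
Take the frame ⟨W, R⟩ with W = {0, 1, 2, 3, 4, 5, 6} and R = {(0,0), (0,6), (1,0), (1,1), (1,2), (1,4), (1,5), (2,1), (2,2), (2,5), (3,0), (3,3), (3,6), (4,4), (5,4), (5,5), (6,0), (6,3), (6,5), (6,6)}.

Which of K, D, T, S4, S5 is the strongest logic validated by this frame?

T

Serial (axiom D): yes — every world has a successor (e.g. 0 R 0).
Reflexive (axiom T): yes — every world is R-related to itself.
Transitive (axiom 4): no — 0 R 6 and 6 R 3, but not 0 R 3.
Euclidean (axiom 5): no — 1 R 0 and 1 R 2, but not 0 R 2.
So F validates K, D, T; S4 would additionally require R to be transitive. The strongest is T.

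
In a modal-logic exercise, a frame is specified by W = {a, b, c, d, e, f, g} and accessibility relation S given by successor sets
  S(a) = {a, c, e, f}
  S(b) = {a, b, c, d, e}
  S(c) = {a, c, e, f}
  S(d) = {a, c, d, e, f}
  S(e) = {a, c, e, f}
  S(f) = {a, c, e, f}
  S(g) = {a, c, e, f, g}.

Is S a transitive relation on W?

No

Transitive: no — b S a and a S f, but not b S f.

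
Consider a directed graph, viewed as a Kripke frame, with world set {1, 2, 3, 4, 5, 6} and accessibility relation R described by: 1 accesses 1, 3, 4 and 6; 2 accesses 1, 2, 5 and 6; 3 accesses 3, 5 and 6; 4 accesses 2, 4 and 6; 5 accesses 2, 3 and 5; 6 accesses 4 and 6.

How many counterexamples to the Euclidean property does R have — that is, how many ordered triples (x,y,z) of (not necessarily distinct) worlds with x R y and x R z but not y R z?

Enumerating: (1,3,1), (1,3,4), (1,4,1), (1,4,3), (1,6,1), (1,6,3), (2,1,2), (2,1,5), (2,5,1), (2,5,6), (2,6,1), (2,6,2), … and 8 more.
Total: 20.

20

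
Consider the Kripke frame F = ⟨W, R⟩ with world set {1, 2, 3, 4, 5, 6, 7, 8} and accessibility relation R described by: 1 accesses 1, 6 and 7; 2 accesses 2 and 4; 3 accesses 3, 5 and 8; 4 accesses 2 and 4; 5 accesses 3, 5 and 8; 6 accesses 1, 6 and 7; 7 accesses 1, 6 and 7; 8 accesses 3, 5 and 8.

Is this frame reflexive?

Yes

Reflexive: yes — every world is R-related to itself.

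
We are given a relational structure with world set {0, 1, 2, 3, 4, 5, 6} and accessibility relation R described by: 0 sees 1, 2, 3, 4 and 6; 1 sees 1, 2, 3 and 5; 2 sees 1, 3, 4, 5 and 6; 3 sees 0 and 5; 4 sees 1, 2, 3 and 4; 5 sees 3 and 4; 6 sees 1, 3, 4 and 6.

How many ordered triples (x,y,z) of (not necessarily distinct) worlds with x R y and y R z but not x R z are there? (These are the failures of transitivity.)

32

Enumerating: (0,1,5), (0,2,5), (0,3,0), (0,3,5), (1,2,4), (1,2,6), (1,3,0), (1,5,4), (2,1,2), (2,3,0), (2,4,2), (3,0,1), … and 20 more.
Total: 32.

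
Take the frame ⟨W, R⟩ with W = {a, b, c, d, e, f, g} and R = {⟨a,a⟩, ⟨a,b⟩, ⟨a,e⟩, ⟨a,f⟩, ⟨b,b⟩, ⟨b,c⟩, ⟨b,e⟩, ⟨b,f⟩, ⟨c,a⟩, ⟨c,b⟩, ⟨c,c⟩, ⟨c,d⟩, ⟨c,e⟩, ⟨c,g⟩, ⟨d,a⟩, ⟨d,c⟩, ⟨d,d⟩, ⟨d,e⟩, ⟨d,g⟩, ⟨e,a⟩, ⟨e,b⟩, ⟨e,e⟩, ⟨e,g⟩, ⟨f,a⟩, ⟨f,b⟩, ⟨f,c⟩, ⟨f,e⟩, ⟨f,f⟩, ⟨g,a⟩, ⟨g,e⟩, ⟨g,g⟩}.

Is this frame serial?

Serial: yes — every world has a successor (e.g. a R a).

Yes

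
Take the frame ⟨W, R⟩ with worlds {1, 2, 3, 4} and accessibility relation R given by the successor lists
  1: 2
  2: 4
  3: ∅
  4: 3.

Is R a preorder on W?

No

Reflexive: no — 1 is not related to itself.
Transitive: no — 1 R 2 and 2 R 4, but not 1 R 4.
So R is not a preorder.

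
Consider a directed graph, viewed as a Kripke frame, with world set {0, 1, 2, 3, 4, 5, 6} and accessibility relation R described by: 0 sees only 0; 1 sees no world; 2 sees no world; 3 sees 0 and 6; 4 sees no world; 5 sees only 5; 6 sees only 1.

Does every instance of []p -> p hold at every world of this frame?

No

Axiom T corresponds to the accessibility relation being reflexive.
Reflexive: no — 1 is not related to itself.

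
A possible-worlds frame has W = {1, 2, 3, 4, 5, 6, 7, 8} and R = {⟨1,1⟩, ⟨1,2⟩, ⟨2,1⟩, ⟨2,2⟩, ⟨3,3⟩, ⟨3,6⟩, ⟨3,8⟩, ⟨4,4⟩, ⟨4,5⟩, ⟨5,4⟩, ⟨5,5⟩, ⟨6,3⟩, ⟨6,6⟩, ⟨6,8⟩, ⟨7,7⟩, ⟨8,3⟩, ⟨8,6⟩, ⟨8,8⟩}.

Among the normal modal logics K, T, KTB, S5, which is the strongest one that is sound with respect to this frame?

Reflexive (axiom T): yes — every world is R-related to itself.
Symmetric (axiom B): yes — every pair in R has its reverse in R.
Euclidean (axiom 5): yes — any two successors of a common world are R-related.
So F validates K, T, KTB, S5. The strongest is S5.

S5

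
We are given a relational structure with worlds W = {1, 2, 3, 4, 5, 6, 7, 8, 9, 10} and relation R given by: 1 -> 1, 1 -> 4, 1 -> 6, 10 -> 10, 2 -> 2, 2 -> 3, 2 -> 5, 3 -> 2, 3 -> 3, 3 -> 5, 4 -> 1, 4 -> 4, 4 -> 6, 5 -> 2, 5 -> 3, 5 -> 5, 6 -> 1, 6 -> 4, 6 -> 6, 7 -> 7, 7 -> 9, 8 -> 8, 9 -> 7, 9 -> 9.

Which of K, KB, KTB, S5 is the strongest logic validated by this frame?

S5

Symmetric (axiom B): yes — every pair in R has its reverse in R.
Reflexive (axiom T): yes — every world is R-related to itself.
Euclidean (axiom 5): yes — any two successors of a common world are R-related.
So F validates K, KB, KTB, S5. The strongest is S5.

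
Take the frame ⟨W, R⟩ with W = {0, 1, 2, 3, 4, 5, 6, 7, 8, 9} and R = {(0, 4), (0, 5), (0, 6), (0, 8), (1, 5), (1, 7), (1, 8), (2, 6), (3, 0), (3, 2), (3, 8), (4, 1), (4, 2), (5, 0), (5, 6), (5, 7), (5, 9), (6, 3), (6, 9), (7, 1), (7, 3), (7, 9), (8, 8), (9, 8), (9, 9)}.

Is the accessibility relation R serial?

Serial: yes — every world has a successor (e.g. 0 R 4).

Yes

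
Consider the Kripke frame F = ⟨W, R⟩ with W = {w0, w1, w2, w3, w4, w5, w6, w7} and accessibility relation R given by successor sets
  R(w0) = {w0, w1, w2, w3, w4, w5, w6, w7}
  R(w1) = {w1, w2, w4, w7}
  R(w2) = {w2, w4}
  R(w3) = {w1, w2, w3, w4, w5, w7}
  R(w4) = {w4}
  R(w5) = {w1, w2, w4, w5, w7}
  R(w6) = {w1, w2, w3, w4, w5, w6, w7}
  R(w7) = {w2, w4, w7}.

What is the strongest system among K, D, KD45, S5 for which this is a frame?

D

Serial (axiom D): yes — every world has a successor (e.g. w0 R w0).
Euclidean (axiom 5): no — w0 R w1 and w0 R w3, but not w1 R w3.
Transitive (axiom 4): yes — every two-step R-path is closed by a direct edge.
Reflexive (axiom T): yes — every world is R-related to itself.
So F validates K, D; KD45 would additionally require R to be Euclidean. The strongest is D.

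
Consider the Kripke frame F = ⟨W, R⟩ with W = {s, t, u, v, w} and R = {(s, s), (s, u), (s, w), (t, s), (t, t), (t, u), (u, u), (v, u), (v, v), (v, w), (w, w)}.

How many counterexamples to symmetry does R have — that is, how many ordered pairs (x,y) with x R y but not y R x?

Enumerating: (s,u), (s,w), (t,s), (t,u), (v,u), (v,w).

6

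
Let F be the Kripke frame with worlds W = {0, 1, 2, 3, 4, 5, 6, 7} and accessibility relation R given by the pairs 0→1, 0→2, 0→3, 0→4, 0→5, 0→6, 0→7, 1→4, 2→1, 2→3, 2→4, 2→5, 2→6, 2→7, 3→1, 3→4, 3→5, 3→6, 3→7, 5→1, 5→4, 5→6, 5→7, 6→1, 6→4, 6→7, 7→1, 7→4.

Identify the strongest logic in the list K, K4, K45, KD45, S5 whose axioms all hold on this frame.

K4

Transitive (axiom 4): yes — every two-step R-path is closed by a direct edge.
Euclidean (axiom 5): no — 0 R 1 and 0 R 2, but not 1 R 2.
Serial (axiom D): no — 4 has no R-successor.
Reflexive (axiom T): no — 0 is not related to itself.
So F validates K, K4; K45 would additionally require R to be Euclidean. The strongest is K4.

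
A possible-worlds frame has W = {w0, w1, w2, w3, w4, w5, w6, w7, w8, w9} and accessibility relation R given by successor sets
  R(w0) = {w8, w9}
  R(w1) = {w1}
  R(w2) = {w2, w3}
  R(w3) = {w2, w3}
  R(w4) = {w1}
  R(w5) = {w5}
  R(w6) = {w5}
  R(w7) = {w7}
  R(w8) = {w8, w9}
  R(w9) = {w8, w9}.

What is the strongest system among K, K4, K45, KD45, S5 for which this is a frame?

KD45

Transitive (axiom 4): yes — every two-step R-path is closed by a direct edge.
Euclidean (axiom 5): yes — any two successors of a common world are R-related.
Serial (axiom D): yes — every world has a successor (e.g. w0 R w8).
Reflexive (axiom T): no — w0 is not related to itself.
So F validates K, K4, K45, KD45; S5 would additionally require R to be reflexive. The strongest is KD45.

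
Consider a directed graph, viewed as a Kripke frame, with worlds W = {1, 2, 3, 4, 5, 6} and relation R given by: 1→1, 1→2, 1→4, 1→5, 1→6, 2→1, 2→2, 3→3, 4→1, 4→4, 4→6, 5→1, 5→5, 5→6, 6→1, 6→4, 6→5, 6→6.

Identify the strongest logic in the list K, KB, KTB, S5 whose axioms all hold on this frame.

Symmetric (axiom B): yes — every pair in R has its reverse in R.
Reflexive (axiom T): yes — every world is R-related to itself.
Euclidean (axiom 5): no — 1 R 2 and 1 R 4, but not 2 R 4.
So F validates K, KB, KTB; S5 would additionally require R to be Euclidean. The strongest is KTB.

KTB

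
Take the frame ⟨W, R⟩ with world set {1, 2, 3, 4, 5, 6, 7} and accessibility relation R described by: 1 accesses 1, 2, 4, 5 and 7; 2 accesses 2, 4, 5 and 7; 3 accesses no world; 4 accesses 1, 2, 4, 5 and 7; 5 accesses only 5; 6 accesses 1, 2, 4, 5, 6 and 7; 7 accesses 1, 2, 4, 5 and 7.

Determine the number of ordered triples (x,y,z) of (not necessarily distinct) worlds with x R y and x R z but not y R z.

Enumerating: (1,2,1), (1,5,1), (1,5,2), (1,5,4), (1,5,7), (2,5,2), (2,5,4), (2,5,7), (4,2,1), (4,5,1), (4,5,2), (4,5,4), … and 16 more.
Total: 28.

28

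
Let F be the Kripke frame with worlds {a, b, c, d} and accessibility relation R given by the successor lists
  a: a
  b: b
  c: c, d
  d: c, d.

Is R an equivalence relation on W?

Reflexive: yes — every world is R-related to itself.
Symmetric: yes — every pair in R has its reverse in R.
Transitive: yes — every two-step R-path is closed by a direct edge.
So R is an equivalence relation.

Yes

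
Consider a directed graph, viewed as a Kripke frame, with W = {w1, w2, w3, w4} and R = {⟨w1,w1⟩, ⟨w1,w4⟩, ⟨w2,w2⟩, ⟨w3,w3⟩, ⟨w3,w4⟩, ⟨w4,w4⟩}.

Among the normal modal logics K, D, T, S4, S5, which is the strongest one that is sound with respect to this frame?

Serial (axiom D): yes — every world has a successor (e.g. w1 R w1).
Reflexive (axiom T): yes — every world is R-related to itself.
Transitive (axiom 4): yes — every two-step R-path is closed by a direct edge.
Euclidean (axiom 5): no — w1 R w4 and w1 R w1, but not w4 R w1.
So F validates K, D, T, S4; S5 would additionally require R to be Euclidean. The strongest is S4.

S4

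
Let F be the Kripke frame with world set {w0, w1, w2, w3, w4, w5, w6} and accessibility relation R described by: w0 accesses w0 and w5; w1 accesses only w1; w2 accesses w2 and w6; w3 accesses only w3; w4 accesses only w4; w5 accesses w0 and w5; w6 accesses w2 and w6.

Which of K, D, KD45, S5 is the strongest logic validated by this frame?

Serial (axiom D): yes — every world has a successor (e.g. w0 R w0).
Euclidean (axiom 5): yes — any two successors of a common world are R-related.
Transitive (axiom 4): yes — every two-step R-path is closed by a direct edge.
Reflexive (axiom T): yes — every world is R-related to itself.
So F validates K, D, KD45, S5. The strongest is S5.

S5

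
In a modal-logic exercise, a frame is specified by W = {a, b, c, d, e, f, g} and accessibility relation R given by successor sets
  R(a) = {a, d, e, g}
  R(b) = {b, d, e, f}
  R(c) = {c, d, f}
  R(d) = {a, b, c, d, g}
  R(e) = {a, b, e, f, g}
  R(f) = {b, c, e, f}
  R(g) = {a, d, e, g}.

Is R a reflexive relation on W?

Yes

Reflexive: yes — every world is R-related to itself.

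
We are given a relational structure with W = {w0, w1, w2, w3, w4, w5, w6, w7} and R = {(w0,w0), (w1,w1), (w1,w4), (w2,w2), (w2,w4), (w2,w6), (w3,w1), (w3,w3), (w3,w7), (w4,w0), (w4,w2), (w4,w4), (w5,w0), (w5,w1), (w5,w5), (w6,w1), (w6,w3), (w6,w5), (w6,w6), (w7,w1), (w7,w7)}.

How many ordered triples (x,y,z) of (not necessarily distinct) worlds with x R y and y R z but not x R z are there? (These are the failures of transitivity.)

Enumerating: (w1,w4,w0), (w1,w4,w2), (w2,w4,w0), (w2,w6,w1), (w2,w6,w3), (w2,w6,w5), (w3,w1,w4), (w4,w2,w6), (w5,w1,w4), (w6,w1,w4), (w6,w3,w7), (w6,w5,w0), (w7,w1,w4).

13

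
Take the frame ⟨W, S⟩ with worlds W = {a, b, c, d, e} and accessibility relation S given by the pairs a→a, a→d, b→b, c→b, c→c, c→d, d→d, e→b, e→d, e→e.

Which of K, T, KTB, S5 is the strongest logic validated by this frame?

Reflexive (axiom T): yes — every world is S-related to itself.
Symmetric (axiom B): no — a S d but not d S a.
Euclidean (axiom 5): no — c S b and c S d, but not b S d.
So F validates K, T; KTB would additionally require S to be symmetric. The strongest is T.

T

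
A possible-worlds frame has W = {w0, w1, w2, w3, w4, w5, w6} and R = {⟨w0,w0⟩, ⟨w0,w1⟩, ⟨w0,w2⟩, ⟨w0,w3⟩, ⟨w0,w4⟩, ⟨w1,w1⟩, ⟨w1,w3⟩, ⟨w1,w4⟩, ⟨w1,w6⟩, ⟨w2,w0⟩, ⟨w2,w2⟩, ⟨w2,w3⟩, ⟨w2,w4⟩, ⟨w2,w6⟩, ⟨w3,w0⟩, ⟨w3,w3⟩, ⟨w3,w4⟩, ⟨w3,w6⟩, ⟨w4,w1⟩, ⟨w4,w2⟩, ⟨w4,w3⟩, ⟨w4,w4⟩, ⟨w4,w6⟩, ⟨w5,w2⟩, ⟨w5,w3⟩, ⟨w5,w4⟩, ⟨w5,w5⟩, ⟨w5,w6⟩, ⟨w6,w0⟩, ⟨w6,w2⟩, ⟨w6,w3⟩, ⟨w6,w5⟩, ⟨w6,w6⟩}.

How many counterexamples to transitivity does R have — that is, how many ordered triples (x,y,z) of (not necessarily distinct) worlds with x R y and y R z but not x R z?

31

Enumerating: (w0,w1,w6), (w0,w2,w6), (w0,w3,w6), (w0,w4,w6), (w1,w3,w0), (w1,w4,w2), (w1,w6,w0), (w1,w6,w2), (w1,w6,w5), (w2,w0,w1), (w2,w4,w1), (w2,w6,w5), … and 19 more.
Total: 31.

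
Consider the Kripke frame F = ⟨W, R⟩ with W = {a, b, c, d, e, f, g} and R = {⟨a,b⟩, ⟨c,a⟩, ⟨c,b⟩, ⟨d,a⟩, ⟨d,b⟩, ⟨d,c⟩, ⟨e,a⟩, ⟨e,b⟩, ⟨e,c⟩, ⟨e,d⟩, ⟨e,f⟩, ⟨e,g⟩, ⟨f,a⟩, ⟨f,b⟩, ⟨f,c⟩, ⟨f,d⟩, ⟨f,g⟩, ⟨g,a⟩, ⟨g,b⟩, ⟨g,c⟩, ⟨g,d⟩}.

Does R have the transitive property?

Yes

Transitive: yes — every two-step R-path is closed by a direct edge.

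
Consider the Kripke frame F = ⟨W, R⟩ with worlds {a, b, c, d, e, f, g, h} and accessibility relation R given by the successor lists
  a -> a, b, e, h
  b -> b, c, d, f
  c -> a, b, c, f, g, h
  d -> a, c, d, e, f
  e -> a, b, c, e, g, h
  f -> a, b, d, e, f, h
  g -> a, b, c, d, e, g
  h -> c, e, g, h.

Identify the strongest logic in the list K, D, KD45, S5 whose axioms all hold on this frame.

D

Serial (axiom D): yes — every world has a successor (e.g. a R a).
Euclidean (axiom 5): no — a R b and a R e, but not b R e.
Transitive (axiom 4): no — a R b and b R c, but not a R c.
Reflexive (axiom T): yes — every world is R-related to itself.
So F validates K, D; KD45 would additionally require R to be Euclidean and transitive. The strongest is D.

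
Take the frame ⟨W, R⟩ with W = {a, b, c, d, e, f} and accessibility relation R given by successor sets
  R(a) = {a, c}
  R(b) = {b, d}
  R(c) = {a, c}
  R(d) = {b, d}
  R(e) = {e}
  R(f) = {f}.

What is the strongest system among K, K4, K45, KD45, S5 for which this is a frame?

S5

Transitive (axiom 4): yes — every two-step R-path is closed by a direct edge.
Euclidean (axiom 5): yes — any two successors of a common world are R-related.
Serial (axiom D): yes — every world has a successor (e.g. a R a).
Reflexive (axiom T): yes — every world is R-related to itself.
So F validates K, K4, K45, KD45, S5. The strongest is S5.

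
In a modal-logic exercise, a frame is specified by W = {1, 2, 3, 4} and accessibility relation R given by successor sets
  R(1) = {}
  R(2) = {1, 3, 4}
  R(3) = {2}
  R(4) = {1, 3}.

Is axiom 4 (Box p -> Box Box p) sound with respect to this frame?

The schema 4 characterises exactly the transitive frames.
Transitive: no — 3 R 2 and 2 R 1, but not 3 R 1.

No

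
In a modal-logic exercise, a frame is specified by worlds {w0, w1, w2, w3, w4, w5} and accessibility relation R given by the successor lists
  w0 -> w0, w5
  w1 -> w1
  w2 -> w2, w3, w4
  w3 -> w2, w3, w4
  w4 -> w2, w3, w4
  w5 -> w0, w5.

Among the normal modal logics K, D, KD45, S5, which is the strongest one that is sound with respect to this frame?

Serial (axiom D): yes — every world has a successor (e.g. w0 R w0).
Euclidean (axiom 5): yes — any two successors of a common world are R-related.
Transitive (axiom 4): yes — every two-step R-path is closed by a direct edge.
Reflexive (axiom T): yes — every world is R-related to itself.
So F validates K, D, KD45, S5. The strongest is S5.

S5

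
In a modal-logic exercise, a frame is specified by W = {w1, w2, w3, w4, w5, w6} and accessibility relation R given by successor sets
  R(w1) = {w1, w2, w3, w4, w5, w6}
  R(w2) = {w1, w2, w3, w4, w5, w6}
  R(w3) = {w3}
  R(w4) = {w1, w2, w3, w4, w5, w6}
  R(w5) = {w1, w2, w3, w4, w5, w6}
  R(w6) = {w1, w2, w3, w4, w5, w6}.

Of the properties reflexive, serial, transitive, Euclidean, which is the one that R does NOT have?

Reflexive: yes — every world is R-related to itself.
Serial: yes — every world has a successor (e.g. w1 R w1).
Transitive: yes — every two-step R-path is closed by a direct edge.
Euclidean: no — w1 R w3 and w1 R w2, but not w3 R w2.
Only Euclidean fails.

Euclidean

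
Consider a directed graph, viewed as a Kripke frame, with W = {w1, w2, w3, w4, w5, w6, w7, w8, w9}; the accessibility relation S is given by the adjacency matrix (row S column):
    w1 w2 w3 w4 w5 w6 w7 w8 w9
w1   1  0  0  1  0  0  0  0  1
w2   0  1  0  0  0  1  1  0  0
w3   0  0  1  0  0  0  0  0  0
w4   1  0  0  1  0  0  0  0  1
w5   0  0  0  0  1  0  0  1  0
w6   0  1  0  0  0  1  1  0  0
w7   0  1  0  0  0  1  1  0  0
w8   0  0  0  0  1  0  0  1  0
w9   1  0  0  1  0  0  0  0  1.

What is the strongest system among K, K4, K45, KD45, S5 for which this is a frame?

S5

Transitive (axiom 4): yes — every two-step S-path is closed by a direct edge.
Euclidean (axiom 5): yes — any two successors of a common world are S-related.
Serial (axiom D): yes — every world has a successor (e.g. w1 S w1).
Reflexive (axiom T): yes — every world is S-related to itself.
So F validates K, K4, K45, KD45, S5. The strongest is S5.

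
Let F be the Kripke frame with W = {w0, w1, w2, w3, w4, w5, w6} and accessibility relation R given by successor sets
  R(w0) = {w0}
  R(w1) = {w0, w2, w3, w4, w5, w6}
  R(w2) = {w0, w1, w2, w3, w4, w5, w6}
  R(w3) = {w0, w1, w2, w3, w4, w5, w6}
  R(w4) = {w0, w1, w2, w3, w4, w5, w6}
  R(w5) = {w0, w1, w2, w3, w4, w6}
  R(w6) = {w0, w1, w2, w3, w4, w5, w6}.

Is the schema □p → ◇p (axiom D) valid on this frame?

Yes

By correspondence theory, D is valid on a frame iff R is serial.
Serial: yes — every world has a successor (e.g. w0 R w0).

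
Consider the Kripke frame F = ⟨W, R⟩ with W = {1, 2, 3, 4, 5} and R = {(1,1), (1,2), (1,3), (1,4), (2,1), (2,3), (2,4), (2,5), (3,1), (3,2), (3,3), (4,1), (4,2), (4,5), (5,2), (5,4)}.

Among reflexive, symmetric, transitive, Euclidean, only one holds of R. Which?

Reflexive: no — 2 is not related to itself.
Symmetric: yes — every pair in R has its reverse in R.
Transitive: no — 1 R 2 and 2 R 5, but not 1 R 5.
Euclidean: no — 1 R 3 and 1 R 4, but not 3 R 4.
Only symmetric holds.

symmetric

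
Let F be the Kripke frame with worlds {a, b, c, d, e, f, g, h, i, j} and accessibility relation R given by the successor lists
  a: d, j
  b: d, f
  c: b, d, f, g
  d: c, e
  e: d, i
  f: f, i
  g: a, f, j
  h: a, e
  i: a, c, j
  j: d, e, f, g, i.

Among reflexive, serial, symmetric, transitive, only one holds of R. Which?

Reflexive: no — a is not related to itself.
Serial: yes — every world has a successor (e.g. a R d).
Symmetric: no — a R d but not d R a.
Transitive: no — a R d and d R c, but not a R c.
Only serial holds.

serial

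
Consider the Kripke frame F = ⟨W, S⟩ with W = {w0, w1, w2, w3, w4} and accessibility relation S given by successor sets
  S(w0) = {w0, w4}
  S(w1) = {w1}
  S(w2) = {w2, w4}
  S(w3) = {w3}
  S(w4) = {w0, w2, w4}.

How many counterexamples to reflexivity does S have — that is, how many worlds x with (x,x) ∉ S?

S is reflexive; there are no such worlds.

0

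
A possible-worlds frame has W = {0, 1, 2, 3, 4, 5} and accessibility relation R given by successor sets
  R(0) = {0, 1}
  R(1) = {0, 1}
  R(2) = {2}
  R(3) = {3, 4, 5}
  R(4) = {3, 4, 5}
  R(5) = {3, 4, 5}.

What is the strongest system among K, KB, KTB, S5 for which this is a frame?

S5

Symmetric (axiom B): yes — every pair in R has its reverse in R.
Reflexive (axiom T): yes — every world is R-related to itself.
Euclidean (axiom 5): yes — any two successors of a common world are R-related.
So F validates K, KB, KTB, S5. The strongest is S5.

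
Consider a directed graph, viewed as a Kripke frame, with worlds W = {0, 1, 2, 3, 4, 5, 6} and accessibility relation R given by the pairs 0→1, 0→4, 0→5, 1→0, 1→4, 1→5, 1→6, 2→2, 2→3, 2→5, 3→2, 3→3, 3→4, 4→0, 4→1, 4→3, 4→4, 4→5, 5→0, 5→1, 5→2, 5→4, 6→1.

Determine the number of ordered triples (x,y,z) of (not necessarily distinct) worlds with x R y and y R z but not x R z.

Enumerating: (0,1,0), (0,1,6), (0,4,0), (0,4,3), (0,5,0), (0,5,2), (1,0,1), (1,4,1), (1,4,3), (1,5,1), (1,5,2), (1,6,1), … and 22 more.
Total: 34.

34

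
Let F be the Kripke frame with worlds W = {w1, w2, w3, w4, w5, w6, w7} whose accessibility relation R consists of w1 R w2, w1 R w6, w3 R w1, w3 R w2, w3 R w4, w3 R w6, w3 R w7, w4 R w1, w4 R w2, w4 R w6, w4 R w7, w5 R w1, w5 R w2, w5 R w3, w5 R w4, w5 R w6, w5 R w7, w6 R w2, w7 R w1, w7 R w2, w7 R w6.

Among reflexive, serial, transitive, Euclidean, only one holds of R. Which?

transitive

Reflexive: no — w1 is not related to itself.
Serial: no — w2 has no R-successor.
Transitive: yes — every two-step R-path is closed by a direct edge.
Euclidean: no — w1 R w2 and w1 R w6, but not w2 R w6.
Only transitive holds.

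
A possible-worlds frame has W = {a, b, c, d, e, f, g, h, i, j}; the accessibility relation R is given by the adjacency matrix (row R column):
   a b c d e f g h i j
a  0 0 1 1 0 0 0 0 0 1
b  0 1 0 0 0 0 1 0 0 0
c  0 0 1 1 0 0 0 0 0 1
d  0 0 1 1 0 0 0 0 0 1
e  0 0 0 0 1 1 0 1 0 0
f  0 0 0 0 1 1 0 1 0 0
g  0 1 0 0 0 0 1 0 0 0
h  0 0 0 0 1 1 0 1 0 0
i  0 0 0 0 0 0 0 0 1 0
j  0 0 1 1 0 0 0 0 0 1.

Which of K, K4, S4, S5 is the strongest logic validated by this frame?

K4

Transitive (axiom 4): yes — every two-step R-path is closed by a direct edge.
Reflexive (axiom T): no — a is not related to itself.
Euclidean (axiom 5): yes — any two successors of a common world are R-related.
So F validates K, K4; S4 would additionally require R to be reflexive. The strongest is K4.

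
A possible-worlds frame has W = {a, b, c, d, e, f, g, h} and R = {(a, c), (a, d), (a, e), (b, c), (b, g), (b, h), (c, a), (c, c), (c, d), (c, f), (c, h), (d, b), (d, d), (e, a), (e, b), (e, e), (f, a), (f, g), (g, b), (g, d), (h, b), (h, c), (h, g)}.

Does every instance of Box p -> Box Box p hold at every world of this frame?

No

By correspondence theory, 4 is valid on a frame iff R is transitive.
Transitive: no — a R c and c R f, but not a R f.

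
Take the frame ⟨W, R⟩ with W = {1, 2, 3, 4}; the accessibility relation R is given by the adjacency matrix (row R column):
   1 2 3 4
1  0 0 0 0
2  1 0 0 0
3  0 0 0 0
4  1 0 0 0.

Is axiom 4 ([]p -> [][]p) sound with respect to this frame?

Yes

The schema 4 characterises exactly the transitive frames.
Transitive: yes — every two-step R-path is closed by a direct edge.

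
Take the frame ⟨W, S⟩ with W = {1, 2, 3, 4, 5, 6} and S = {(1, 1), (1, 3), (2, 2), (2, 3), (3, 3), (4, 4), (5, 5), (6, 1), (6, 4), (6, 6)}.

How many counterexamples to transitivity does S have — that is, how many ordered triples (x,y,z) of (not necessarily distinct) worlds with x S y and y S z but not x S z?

1

Enumerating: (6,1,3).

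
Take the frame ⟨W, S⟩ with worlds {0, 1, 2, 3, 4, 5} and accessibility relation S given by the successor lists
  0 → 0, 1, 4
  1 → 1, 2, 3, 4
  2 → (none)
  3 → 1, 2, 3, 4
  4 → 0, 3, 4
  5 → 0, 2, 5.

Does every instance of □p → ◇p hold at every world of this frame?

Axiom D corresponds to the accessibility relation being serial.
Serial: no — 2 has no S-successor.

No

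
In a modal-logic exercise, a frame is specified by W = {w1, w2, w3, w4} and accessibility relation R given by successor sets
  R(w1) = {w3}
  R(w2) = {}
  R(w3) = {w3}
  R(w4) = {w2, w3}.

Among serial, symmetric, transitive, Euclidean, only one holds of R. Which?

Serial: no — w2 has no R-successor.
Symmetric: no — w1 R w3 but not w3 R w1.
Transitive: yes — every two-step R-path is closed by a direct edge.
Euclidean: no — w4 R w2 and w4 R w3, but not w2 R w3.
Only transitive holds.

transitive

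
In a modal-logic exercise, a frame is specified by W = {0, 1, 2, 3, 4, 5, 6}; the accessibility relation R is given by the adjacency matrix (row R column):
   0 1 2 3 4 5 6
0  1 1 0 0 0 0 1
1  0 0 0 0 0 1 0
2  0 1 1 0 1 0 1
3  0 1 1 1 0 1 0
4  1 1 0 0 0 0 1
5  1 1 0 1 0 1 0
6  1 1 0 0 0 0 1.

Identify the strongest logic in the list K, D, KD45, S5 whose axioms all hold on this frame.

Serial (axiom D): yes — every world has a successor (e.g. 0 R 0).
Euclidean (axiom 5): no — 0 R 1 and 0 R 6, but not 1 R 6.
Transitive (axiom 4): no — 0 R 1 and 1 R 5, but not 0 R 5.
Reflexive (axiom T): no — 1 is not related to itself.
So F validates K, D; KD45 would additionally require R to be Euclidean and transitive. The strongest is D.

D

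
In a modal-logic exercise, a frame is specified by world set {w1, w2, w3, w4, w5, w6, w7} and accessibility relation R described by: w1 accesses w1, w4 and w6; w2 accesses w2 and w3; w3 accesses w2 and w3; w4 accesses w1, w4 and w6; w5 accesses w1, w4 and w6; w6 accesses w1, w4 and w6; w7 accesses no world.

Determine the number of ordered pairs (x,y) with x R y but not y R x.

Enumerating: (w5,w1), (w5,w4), (w5,w6).

3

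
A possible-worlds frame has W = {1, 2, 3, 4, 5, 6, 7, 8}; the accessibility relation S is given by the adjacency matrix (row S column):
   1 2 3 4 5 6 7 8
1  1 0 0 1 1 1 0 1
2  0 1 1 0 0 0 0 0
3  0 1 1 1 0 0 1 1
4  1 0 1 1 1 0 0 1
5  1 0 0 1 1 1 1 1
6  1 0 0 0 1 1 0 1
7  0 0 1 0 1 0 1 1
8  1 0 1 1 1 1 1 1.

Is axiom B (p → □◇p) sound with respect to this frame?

Yes

The schema B characterises exactly the symmetric frames.
Symmetric: yes — every pair in S has its reverse in S.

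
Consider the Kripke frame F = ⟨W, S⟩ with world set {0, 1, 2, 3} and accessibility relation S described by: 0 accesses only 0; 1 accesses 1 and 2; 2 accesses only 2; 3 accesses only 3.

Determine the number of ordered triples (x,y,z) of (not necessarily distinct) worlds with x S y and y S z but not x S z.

S is transitive; there are no such tuples.

0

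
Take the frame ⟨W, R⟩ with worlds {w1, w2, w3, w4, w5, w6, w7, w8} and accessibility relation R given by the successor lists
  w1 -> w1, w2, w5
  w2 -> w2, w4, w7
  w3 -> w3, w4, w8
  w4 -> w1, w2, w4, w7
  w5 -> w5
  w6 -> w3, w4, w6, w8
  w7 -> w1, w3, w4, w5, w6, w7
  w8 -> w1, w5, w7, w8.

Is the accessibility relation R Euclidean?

No

Euclidean: no — w1 R w2 and w1 R w5, but not w2 R w5.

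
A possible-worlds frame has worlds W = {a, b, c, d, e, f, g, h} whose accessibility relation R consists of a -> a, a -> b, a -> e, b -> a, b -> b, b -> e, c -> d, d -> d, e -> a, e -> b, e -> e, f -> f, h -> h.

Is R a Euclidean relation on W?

Euclidean: yes — any two successors of a common world are R-related.

Yes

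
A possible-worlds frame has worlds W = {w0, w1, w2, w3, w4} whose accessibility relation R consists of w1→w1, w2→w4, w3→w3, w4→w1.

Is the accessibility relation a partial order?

No

Reflexive: no — w0 is not related to itself.
Transitive: no — w2 R w4 and w4 R w1, but not w2 R w1.
Antisymmetric: yes — no distinct pair is related both ways.
So R is not a partial order.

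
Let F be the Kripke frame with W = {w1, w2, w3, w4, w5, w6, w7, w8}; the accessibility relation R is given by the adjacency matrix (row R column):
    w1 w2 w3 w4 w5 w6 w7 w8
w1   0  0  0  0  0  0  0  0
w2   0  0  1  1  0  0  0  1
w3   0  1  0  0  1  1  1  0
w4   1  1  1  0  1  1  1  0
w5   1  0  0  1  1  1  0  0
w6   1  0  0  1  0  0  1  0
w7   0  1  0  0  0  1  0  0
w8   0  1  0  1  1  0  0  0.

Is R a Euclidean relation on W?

Euclidean: no — w2 R w3 and w2 R w4, but not w3 R w4.

No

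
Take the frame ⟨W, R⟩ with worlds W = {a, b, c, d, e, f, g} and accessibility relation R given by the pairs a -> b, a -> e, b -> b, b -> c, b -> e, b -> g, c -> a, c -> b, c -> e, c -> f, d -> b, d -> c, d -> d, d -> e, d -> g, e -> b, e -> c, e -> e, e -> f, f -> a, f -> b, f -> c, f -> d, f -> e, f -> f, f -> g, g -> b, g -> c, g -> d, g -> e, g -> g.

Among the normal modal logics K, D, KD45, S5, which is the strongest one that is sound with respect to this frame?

D

Serial (axiom D): yes — every world has a successor (e.g. a R b).
Euclidean (axiom 5): no — b R c and b R g, but not c R g.
Transitive (axiom 4): no — a R b and b R c, but not a R c.
Reflexive (axiom T): no — a is not related to itself.
So F validates K, D; KD45 would additionally require R to be Euclidean and transitive. The strongest is D.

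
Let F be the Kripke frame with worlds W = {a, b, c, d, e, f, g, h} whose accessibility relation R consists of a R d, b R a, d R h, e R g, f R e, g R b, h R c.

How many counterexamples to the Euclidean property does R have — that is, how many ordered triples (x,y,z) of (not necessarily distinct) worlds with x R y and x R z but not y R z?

Enumerating: (a,d,d), (b,a,a), (d,h,h), (e,g,g), (f,e,e), (g,b,b), (h,c,c).

7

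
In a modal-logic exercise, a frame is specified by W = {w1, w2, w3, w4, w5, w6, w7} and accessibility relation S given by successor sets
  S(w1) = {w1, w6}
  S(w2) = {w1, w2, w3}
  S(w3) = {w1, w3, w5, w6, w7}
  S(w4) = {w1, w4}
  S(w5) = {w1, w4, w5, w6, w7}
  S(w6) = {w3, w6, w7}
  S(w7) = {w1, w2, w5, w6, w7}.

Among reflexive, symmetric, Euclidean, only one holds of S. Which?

reflexive

Reflexive: yes — every world is S-related to itself.
Symmetric: no — w1 S w6 but not w6 S w1.
Euclidean: no — w2 S w1 and w2 S w3, but not w1 S w3.
Only reflexive holds.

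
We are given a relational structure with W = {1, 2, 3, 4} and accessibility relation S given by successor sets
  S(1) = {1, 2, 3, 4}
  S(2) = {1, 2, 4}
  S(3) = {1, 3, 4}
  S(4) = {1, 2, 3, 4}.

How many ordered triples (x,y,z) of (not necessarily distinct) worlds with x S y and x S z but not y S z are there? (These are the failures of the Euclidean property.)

4

Enumerating: (1,2,3), (1,3,2), (4,2,3), (4,3,2).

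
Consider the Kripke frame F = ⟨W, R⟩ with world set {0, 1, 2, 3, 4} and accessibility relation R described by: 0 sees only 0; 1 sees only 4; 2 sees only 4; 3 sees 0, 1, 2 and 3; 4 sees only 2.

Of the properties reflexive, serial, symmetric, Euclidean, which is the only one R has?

Reflexive: no — 1 is not related to itself.
Serial: yes — every world has a successor (e.g. 0 R 0).
Symmetric: no — 1 R 4 but not 4 R 1.
Euclidean: no — 3 R 0 and 3 R 1, but not 0 R 1.
Only serial holds.

serial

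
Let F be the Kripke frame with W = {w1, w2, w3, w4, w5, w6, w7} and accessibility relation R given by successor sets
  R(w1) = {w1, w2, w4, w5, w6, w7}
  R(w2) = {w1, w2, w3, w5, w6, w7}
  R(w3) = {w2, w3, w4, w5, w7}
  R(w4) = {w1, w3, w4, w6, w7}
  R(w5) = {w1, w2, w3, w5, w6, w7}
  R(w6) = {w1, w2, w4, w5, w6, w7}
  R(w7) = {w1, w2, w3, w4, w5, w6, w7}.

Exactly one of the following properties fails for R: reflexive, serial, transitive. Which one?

transitive

Reflexive: yes — every world is R-related to itself.
Serial: yes — every world has a successor (e.g. w1 R w1).
Transitive: no — w1 R w2 and w2 R w3, but not w1 R w3.
Only transitive fails.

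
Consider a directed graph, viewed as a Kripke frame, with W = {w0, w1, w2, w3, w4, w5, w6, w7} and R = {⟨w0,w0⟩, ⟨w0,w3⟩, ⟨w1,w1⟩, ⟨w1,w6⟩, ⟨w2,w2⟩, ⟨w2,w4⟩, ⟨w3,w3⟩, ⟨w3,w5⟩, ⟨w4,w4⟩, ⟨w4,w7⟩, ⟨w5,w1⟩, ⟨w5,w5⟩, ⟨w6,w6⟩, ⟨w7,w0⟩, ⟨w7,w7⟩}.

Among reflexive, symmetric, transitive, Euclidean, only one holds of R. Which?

Reflexive: yes — every world is R-related to itself.
Symmetric: no — w0 R w3 but not w3 R w0.
Transitive: no — w0 R w3 and w3 R w5, but not w0 R w5.
Euclidean: no — w0 R w3 and w0 R w0, but not w3 R w0.
Only reflexive holds.

reflexive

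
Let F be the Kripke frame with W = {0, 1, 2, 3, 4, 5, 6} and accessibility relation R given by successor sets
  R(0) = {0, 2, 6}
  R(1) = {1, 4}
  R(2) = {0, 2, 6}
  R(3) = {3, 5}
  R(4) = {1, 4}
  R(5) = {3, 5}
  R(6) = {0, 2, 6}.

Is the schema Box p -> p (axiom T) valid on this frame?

By correspondence theory, T is valid on a frame iff R is reflexive.
Reflexive: yes — every world is R-related to itself.

Yes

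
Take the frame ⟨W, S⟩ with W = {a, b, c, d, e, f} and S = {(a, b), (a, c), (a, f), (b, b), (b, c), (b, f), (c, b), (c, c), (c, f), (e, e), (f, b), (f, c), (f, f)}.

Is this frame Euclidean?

Euclidean: yes — any two successors of a common world are S-related.

Yes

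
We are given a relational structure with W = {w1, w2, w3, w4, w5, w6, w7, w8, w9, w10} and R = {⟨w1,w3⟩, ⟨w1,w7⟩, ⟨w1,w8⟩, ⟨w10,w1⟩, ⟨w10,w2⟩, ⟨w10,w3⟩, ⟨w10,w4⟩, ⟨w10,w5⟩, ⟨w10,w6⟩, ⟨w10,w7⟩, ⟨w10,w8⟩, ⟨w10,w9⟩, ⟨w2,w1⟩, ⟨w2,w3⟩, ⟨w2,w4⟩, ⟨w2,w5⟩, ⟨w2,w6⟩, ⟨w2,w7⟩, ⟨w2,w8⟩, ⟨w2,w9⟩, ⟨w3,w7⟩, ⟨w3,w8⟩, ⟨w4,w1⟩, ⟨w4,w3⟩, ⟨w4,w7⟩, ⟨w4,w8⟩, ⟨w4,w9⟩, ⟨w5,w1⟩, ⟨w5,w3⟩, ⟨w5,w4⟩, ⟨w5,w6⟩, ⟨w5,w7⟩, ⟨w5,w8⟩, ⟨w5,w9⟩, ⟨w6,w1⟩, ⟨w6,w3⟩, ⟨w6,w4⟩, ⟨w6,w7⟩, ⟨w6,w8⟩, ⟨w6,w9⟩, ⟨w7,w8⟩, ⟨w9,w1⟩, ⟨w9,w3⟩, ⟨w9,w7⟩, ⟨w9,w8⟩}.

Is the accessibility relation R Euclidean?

Euclidean: no — w1 R w7 and w1 R w3, but not w7 R w3.

No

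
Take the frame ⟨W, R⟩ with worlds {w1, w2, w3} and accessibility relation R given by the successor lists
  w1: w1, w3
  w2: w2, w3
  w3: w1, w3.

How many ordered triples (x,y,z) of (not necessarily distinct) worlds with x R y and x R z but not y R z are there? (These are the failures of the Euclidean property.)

1

Enumerating: (w2,w3,w2).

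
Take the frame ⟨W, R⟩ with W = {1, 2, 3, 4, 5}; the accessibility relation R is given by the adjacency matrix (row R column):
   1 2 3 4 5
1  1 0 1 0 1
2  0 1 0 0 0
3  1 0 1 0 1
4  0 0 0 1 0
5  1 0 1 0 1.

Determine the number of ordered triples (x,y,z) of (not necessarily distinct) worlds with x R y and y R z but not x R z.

0

R is transitive; there are no such tuples.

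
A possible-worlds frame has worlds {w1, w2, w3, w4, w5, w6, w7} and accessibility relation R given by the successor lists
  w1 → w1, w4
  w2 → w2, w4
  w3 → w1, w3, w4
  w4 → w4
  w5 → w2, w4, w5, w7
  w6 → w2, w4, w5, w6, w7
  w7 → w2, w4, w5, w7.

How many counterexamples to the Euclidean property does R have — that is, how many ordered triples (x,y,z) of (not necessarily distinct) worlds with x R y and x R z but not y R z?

Enumerating: (w1,w4,w1), (w2,w4,w2), (w3,w1,w3), (w3,w4,w1), (w3,w4,w3), (w5,w2,w5), (w5,w2,w7), (w5,w4,w2), (w5,w4,w5), (w5,w4,w7), (w6,w2,w5), (w6,w2,w6), … and 12 more.
Total: 24.

24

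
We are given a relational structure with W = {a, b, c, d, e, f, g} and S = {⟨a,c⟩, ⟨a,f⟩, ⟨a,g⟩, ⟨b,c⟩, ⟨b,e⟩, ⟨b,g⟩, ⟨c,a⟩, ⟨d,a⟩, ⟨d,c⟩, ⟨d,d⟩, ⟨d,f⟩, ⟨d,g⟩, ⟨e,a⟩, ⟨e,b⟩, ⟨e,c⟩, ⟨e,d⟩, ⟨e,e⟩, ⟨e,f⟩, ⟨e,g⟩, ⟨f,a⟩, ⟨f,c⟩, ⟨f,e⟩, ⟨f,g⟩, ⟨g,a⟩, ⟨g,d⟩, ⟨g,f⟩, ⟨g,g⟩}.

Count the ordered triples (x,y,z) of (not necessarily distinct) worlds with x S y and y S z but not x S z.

27

Enumerating: (a,c,a), (a,f,a), (a,f,e), (a,g,a), (a,g,d), (b,c,a), (b,e,a), (b,e,b), (b,e,d), (b,e,f), (b,g,a), (b,g,d), … and 15 more.
Total: 27.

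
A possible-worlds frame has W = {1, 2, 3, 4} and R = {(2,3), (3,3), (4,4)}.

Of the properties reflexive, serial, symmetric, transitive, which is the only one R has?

transitive

Reflexive: no — 1 is not related to itself.
Serial: no — 1 has no R-successor.
Symmetric: no — 2 R 3 but not 3 R 2.
Transitive: yes — every two-step R-path is closed by a direct edge.
Only transitive holds.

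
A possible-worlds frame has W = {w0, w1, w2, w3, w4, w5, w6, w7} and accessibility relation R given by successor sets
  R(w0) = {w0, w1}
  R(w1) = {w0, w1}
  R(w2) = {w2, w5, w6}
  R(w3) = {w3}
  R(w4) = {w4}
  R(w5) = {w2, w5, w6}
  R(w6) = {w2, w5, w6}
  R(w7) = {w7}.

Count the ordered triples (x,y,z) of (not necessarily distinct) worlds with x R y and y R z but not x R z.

0

R is transitive; there are no such tuples.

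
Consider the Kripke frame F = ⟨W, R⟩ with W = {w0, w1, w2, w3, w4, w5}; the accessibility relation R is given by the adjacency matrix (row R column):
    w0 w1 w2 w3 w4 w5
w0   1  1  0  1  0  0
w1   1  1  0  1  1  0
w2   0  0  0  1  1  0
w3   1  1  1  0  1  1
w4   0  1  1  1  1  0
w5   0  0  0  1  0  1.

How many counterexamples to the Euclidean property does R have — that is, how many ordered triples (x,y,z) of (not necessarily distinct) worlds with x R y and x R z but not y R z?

25

Enumerating: (w0,w3,w3), (w1,w0,w4), (w1,w3,w3), (w1,w4,w0), (w2,w3,w3), (w3,w0,w2), (w3,w0,w4), (w3,w0,w5), (w3,w1,w2), (w3,w1,w5), (w3,w2,w0), (w3,w2,w1), … and 13 more.
Total: 25.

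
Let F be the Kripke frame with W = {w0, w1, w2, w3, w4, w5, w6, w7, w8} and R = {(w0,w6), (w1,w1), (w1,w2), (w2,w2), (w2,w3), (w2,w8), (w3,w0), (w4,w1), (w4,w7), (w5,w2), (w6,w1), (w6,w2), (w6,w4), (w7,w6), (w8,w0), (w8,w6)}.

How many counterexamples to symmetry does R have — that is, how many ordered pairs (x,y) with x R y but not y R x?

Enumerating: (w0,w6), (w1,w2), (w2,w3), (w2,w8), (w3,w0), (w4,w1), (w4,w7), (w5,w2), (w6,w1), (w6,w2), (w6,w4), (w7,w6), (w8,w0), (w8,w6).

14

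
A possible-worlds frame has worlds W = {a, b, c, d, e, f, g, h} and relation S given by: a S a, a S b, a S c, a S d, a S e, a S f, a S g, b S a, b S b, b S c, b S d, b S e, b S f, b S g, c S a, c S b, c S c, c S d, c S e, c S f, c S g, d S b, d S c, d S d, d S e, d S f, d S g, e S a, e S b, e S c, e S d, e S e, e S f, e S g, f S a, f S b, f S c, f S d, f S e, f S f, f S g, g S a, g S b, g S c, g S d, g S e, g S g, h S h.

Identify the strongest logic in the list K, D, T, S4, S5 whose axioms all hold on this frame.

Serial (axiom D): yes — every world has a successor (e.g. a S a).
Reflexive (axiom T): yes — every world is S-related to itself.
Transitive (axiom 4): no — d S b and b S a, but not d S a.
Euclidean (axiom 5): no — a S g and a S f, but not g S f.
So F validates K, D, T; S4 would additionally require S to be transitive. The strongest is T.

T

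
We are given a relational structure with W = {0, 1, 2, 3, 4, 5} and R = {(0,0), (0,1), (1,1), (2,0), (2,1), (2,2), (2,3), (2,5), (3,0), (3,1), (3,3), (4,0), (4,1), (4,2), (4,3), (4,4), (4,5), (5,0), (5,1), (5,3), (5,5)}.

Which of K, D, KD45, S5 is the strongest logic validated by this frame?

D

Serial (axiom D): yes — every world has a successor (e.g. 0 R 0).
Euclidean (axiom 5): no — 2 R 0 and 2 R 3, but not 0 R 3.
Transitive (axiom 4): yes — every two-step R-path is closed by a direct edge.
Reflexive (axiom T): yes — every world is R-related to itself.
So F validates K, D; KD45 would additionally require R to be Euclidean. The strongest is D.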